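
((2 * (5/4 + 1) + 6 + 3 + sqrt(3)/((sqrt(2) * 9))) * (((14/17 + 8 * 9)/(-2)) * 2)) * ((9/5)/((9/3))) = -50139/85 - 619 * sqrt(6)/255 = -595.82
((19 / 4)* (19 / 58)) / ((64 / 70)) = 12635 / 7424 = 1.70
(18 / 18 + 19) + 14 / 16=167 / 8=20.88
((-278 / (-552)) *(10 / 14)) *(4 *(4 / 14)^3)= 5560 / 165669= 0.03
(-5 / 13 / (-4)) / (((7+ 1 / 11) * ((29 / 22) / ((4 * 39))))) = 605 / 377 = 1.60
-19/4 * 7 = -133/4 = -33.25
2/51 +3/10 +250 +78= 167453/510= 328.34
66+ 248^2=61570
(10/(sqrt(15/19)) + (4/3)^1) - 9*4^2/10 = -196/15 + 2*sqrt(285)/3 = -1.81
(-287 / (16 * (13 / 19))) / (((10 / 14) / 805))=-6145531 / 208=-29545.82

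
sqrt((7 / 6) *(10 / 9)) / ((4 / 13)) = 13 *sqrt(105) / 36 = 3.70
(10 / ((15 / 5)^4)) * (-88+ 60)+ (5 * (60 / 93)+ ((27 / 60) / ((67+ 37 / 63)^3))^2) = -1382680784901126518667617281 / 5986054225721828217867033600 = -0.23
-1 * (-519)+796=1315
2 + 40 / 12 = 5.33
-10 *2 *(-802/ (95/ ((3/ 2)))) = 4812/ 19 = 253.26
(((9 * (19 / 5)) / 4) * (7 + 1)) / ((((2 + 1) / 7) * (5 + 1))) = 133 / 5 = 26.60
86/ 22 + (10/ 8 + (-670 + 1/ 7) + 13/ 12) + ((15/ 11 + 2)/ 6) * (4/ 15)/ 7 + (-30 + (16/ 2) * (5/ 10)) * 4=-2659711/ 3465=-767.59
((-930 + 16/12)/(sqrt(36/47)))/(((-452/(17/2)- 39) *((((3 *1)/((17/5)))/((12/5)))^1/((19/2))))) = 15297926 *sqrt(47)/352575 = 297.46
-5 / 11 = -0.45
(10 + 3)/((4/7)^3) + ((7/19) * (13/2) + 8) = 97361/1216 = 80.07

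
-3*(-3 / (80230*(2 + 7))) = 1 / 80230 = 0.00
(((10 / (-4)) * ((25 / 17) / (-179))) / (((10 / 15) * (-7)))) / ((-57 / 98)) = 875 / 115634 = 0.01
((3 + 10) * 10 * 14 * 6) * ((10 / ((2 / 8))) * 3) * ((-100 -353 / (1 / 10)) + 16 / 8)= -4754131200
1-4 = -3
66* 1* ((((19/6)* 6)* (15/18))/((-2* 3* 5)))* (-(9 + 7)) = 557.33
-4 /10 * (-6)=12 /5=2.40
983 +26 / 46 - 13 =22323 / 23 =970.57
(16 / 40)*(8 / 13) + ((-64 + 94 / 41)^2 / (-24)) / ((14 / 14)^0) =-103853249 / 655590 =-158.41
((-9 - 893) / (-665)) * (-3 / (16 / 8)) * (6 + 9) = -4059 / 133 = -30.52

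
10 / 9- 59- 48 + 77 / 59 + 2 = -54472 / 531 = -102.58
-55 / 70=-11 / 14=-0.79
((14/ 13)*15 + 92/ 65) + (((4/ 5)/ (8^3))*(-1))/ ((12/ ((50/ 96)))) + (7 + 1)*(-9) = -54.43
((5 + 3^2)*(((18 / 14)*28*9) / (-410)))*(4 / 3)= -14.75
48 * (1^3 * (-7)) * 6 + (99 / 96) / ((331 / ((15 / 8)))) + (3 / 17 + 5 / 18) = -26130684841 / 12964608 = -2015.54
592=592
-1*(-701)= 701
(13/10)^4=28561/10000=2.86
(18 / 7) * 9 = 162 / 7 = 23.14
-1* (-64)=64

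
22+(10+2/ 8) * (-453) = -18485/ 4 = -4621.25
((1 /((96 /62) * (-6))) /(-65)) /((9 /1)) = 31 /168480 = 0.00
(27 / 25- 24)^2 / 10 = 328329 / 6250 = 52.53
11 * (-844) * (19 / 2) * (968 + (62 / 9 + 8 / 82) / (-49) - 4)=-1537071174188 / 18081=-85010296.68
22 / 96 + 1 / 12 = 5 / 16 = 0.31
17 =17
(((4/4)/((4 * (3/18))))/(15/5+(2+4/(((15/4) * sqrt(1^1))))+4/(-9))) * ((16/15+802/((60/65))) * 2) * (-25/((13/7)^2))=-287719425/85514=-3364.59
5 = 5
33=33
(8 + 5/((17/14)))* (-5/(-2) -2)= 103/17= 6.06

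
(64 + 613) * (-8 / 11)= -492.36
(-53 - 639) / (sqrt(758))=-346 * sqrt(758) / 379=-25.13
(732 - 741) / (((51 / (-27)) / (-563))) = -45603 / 17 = -2682.53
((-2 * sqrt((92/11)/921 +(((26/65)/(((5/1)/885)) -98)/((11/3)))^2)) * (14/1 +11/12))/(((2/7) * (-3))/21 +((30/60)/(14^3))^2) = 5391147776 * sqrt(35306222781)/186812246115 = 5422.52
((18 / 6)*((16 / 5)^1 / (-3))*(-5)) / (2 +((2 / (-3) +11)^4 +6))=1296 / 924169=0.00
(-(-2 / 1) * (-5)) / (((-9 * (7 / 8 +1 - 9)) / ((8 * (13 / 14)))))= -4160 / 3591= -1.16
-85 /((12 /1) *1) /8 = -85 /96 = -0.89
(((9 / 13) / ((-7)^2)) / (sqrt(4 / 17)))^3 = 12393 * sqrt(17) / 2067798824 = 0.00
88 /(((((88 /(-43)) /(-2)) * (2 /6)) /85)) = 21930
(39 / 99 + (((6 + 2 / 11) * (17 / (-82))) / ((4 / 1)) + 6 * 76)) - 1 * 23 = 1171897 / 2706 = 433.07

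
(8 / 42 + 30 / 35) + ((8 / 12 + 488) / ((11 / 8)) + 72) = 428.44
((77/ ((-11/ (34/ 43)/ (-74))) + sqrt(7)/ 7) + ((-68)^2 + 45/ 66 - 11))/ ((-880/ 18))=-42768063/ 416240 - 9* sqrt(7)/ 3080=-102.76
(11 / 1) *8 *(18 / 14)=792 / 7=113.14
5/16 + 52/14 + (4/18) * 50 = 15259/1008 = 15.14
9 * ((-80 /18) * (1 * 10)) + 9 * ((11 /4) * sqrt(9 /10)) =-400 + 297 * sqrt(10) /40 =-376.52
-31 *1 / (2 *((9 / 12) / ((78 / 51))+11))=-1.35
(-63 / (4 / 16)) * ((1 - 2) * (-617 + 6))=-153972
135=135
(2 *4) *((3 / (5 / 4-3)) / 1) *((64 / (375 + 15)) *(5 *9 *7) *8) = -5671.38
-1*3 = -3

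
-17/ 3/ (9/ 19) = -323/ 27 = -11.96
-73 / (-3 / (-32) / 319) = -745184 / 3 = -248394.67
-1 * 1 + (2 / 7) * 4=1 / 7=0.14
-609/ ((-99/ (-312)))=-21112/ 11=-1919.27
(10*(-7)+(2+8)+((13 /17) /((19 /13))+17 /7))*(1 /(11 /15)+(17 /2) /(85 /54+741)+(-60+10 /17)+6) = 4575458628884 /1541285263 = 2968.60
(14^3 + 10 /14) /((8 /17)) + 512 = 355293 /56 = 6344.52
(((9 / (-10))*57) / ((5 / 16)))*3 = -12312 / 25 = -492.48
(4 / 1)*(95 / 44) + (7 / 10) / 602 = 81711 / 9460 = 8.64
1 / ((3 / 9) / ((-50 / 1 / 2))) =-75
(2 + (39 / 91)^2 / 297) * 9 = 9705 / 539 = 18.01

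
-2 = -2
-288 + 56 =-232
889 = 889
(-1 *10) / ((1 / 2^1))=-20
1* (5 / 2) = 5 / 2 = 2.50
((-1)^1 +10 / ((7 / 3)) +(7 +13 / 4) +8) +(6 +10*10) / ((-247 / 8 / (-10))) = 386381 / 6916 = 55.87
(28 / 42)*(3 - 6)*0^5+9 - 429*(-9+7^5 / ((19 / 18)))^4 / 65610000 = -874330959064896285 / 2085136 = -419316034572.76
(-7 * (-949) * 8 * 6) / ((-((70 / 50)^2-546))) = 1138800 / 1943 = 586.10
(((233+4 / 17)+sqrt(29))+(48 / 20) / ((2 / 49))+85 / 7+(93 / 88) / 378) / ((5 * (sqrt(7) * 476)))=sqrt(7) * (942480 * sqrt(29)+286684459) / 15701716800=0.05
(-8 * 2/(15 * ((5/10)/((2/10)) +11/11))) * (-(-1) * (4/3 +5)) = -608/315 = -1.93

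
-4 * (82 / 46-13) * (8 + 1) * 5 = 46440 / 23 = 2019.13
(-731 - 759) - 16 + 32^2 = -482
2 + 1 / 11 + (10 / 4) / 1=101 / 22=4.59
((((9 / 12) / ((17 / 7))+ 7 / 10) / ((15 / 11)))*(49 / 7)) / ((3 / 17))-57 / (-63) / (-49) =9053273 / 308700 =29.33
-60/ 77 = -0.78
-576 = -576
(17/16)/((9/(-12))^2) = 17/9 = 1.89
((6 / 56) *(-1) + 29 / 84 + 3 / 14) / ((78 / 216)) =114 / 91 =1.25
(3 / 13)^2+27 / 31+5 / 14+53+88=10435769 / 73346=142.28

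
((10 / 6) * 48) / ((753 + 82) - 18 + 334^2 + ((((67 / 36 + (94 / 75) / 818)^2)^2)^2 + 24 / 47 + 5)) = 1267401989438540154207913124901600000000000000000 / 1782654768352858951822018111425825231475261656625007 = 0.00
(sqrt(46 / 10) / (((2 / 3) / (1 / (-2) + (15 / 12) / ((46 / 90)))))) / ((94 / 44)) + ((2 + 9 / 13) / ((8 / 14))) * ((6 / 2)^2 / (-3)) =-735 / 52 + 5907 * sqrt(115) / 21620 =-11.20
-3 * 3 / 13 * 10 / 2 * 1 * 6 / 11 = -270 / 143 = -1.89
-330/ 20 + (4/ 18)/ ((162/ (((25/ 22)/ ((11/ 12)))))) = -970199/ 58806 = -16.50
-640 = -640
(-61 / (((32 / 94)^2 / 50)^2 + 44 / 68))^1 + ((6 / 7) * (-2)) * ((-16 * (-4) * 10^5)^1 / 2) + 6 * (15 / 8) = -5485797.31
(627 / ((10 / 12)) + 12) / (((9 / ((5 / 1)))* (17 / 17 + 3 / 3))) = 212.33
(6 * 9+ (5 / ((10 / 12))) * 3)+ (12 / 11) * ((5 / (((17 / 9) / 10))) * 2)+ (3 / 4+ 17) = 110333 / 748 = 147.50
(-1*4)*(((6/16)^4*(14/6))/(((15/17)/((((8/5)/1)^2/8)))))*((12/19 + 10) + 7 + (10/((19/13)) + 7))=-2.11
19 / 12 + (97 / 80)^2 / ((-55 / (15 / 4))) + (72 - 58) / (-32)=883319 / 844800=1.05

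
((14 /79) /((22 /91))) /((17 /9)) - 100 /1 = -1471567 /14773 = -99.61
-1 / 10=-0.10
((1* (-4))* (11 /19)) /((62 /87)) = -1914 /589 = -3.25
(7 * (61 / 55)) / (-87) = -427 / 4785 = -0.09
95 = 95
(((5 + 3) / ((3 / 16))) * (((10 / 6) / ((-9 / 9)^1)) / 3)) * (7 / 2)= -2240 / 27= -82.96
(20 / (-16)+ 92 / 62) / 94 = 0.00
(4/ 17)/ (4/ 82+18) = 41/ 3145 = 0.01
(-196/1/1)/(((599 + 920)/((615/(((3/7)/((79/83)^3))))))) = -159.66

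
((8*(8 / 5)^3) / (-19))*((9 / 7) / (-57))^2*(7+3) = -73728 / 8402275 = -0.01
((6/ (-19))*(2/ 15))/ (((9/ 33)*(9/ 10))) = -88/ 513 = -0.17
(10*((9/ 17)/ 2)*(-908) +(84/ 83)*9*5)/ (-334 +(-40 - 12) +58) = 415890/ 57851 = 7.19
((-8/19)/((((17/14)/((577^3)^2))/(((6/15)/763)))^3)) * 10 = -51459385221103352384491929621646673563243789586400256/3022176801575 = -17027258363668671026034540000000000000000.00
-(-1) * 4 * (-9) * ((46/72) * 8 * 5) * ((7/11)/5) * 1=-1288/11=-117.09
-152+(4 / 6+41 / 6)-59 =-407 / 2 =-203.50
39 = 39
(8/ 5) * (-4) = -32/ 5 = -6.40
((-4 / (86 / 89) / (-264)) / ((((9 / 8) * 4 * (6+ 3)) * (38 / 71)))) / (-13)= -6319 / 113559732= -0.00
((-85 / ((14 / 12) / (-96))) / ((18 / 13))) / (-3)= -35360 / 21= -1683.81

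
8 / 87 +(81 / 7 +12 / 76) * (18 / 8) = 306434 / 11571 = 26.48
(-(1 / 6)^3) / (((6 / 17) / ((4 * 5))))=-85 / 324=-0.26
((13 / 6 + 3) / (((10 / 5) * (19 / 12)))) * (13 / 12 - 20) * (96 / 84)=-14074 / 399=-35.27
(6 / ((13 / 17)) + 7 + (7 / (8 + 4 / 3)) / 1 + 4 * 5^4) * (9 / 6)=392433 / 104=3773.39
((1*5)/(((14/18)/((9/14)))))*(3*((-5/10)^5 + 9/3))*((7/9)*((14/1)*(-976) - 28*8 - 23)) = -178408575/448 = -398233.43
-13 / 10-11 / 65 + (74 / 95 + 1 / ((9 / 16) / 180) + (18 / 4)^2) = 339.56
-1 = -1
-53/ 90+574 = 51607/ 90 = 573.41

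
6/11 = 0.55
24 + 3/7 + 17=290/7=41.43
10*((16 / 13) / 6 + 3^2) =3590 / 39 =92.05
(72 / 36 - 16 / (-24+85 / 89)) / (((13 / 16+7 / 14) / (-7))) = -14.37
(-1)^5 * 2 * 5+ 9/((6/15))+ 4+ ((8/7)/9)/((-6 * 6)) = 18707/1134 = 16.50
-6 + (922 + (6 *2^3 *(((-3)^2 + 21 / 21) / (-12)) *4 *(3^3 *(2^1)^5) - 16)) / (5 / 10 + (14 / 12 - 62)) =2270.25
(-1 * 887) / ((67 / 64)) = -847.28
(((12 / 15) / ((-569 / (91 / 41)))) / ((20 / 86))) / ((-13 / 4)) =2408 / 583225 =0.00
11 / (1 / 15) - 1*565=-400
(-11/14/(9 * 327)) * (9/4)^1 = -11/18312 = -0.00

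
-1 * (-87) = 87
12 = 12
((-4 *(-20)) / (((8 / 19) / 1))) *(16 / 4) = 760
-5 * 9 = -45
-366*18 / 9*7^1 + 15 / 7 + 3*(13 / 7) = -5116.29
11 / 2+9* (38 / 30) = 169 / 10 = 16.90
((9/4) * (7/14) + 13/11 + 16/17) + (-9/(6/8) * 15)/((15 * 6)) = 1867/1496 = 1.25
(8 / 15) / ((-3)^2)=8 / 135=0.06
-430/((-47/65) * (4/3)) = 41925/94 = 446.01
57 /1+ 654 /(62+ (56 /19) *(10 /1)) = 64.15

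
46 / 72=0.64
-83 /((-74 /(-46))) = -1909 /37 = -51.59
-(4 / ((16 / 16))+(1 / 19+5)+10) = -362 / 19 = -19.05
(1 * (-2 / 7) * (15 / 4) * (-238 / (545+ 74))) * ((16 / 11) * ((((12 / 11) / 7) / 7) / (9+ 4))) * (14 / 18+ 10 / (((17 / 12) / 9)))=3148480 / 47710663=0.07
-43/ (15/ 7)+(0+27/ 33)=-3176/ 165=-19.25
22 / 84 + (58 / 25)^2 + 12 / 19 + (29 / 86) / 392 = 7538306701 / 1200990000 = 6.28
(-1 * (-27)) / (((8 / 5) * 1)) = 135 / 8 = 16.88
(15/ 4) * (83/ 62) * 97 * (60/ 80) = 362295/ 992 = 365.22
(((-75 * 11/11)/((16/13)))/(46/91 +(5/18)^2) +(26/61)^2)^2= 712641802867209220681/65378519550679696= 10900.24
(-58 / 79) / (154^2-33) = -58 / 1870957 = -0.00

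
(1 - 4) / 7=-3 / 7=-0.43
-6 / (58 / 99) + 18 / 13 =-3339 / 377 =-8.86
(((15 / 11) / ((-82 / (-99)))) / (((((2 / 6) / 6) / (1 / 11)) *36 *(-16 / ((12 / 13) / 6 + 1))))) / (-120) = 135 / 3001856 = 0.00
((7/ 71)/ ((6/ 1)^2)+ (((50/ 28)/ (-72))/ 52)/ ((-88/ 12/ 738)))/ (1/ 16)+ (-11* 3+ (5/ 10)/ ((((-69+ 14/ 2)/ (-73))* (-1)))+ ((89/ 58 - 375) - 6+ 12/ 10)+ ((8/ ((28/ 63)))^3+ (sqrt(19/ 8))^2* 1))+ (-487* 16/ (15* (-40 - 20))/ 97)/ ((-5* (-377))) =100835010553665781/ 18592813239000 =5423.33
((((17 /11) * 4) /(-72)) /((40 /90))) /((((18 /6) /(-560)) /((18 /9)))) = 2380 /33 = 72.12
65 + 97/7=552/7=78.86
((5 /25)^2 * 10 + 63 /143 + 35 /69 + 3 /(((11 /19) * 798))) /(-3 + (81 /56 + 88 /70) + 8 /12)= 3741604 /1022879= 3.66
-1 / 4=-0.25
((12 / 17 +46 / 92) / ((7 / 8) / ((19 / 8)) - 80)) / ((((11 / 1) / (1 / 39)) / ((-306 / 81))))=779 / 5841693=0.00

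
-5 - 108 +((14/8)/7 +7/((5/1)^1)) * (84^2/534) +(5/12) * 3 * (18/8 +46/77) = -48046931/548240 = -87.64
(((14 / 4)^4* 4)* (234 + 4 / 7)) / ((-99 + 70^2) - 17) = 29.43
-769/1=-769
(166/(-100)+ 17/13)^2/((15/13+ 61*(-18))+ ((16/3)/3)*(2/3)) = -1415907/12498752500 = -0.00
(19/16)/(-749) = -19/11984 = -0.00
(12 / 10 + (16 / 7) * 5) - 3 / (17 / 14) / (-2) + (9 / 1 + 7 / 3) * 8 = 186587 / 1785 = 104.53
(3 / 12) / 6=1 / 24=0.04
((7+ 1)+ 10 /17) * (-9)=-1314 /17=-77.29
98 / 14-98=-91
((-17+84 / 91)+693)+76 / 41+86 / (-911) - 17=321288459 / 485563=661.68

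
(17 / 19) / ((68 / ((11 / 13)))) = 0.01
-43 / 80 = -0.54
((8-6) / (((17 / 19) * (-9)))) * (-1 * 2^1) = 76 / 153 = 0.50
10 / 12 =5 / 6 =0.83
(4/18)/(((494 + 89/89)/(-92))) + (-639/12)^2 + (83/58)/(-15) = 5861165371/2067120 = 2835.43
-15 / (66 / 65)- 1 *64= -1733 / 22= -78.77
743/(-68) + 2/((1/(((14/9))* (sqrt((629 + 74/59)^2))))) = 1949.86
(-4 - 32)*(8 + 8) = -576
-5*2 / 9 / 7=-10 / 63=-0.16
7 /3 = 2.33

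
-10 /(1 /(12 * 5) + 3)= -600 /181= -3.31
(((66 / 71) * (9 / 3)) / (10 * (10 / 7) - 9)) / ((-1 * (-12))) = 231 / 5254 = 0.04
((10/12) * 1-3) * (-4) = 26/3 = 8.67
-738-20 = -758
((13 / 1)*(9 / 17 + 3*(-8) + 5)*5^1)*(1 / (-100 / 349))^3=86759948509 / 1700000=51035.26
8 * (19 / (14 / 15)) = 1140 / 7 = 162.86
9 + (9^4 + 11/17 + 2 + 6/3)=111769/17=6574.65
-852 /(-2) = 426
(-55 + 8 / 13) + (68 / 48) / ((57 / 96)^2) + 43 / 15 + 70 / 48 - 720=-431403733 / 563160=-766.04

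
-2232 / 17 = -131.29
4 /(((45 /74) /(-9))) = -296 /5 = -59.20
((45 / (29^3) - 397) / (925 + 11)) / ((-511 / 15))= 0.01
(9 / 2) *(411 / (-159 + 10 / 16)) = -14796 / 1267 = -11.68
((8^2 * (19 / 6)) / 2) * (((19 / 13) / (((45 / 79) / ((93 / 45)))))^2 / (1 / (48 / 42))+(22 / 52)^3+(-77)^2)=12698245611929726 / 21021170625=604069.39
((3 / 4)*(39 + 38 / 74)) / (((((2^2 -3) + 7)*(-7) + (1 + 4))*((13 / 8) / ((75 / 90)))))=-430 / 1443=-0.30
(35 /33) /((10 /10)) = 35 /33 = 1.06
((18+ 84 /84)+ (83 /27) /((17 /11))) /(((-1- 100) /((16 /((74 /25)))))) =-1926800 /1715283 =-1.12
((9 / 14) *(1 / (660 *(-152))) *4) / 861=-1 / 33590480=-0.00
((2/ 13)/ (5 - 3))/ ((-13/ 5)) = -5/ 169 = -0.03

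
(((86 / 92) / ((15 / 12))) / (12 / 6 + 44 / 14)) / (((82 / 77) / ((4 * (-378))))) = -206.45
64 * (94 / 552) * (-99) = -24816 / 23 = -1078.96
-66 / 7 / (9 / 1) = -22 / 21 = -1.05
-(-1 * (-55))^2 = -3025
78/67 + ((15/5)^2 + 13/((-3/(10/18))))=14032/1809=7.76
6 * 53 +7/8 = 2551/8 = 318.88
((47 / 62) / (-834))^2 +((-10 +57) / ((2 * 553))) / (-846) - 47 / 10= -3860739771783 / 821425359440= -4.70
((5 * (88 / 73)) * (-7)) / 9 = -4.69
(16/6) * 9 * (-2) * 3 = -144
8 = 8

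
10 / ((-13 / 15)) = -150 / 13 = -11.54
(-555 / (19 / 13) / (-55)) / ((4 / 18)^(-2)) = 0.34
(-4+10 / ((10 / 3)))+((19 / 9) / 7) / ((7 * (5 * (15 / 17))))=-32752 / 33075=-0.99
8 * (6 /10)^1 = 24 /5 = 4.80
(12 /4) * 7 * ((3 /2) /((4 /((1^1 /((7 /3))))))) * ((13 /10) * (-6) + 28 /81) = -25.16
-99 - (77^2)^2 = -35153140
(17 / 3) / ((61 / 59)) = 1003 / 183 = 5.48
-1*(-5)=5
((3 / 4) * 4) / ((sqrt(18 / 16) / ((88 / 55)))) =4.53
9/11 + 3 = 42/11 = 3.82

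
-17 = -17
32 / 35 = 0.91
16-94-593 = -671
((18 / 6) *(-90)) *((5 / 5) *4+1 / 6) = -1125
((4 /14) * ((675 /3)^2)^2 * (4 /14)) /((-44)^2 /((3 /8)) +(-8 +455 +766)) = 30754687500 /937223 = 32814.70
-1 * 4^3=-64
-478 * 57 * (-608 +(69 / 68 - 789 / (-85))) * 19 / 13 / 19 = 2768452437 / 2210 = 1252693.41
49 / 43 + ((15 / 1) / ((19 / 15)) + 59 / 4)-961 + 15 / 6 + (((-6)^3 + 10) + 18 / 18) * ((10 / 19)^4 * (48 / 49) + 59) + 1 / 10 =-71618037843311 / 5491726940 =-13041.08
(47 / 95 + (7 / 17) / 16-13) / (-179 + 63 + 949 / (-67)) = 21605557 / 225350640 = 0.10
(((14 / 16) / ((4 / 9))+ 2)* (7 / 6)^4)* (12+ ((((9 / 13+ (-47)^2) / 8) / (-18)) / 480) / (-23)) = 37815717973061 / 428548423680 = 88.24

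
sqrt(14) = 3.74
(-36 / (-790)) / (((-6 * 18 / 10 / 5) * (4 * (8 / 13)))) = -65 / 7584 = -0.01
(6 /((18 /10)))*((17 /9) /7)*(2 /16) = 0.11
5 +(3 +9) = 17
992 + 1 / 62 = 992.02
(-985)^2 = 970225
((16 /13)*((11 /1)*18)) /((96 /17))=561 /13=43.15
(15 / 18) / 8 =5 / 48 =0.10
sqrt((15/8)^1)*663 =907.85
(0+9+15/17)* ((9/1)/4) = 378/17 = 22.24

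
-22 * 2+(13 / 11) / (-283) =-136985 / 3113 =-44.00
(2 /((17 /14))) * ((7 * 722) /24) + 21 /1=18760 /51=367.84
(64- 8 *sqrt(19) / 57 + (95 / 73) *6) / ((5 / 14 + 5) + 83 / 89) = 6531532 / 572101- 9968 *sqrt(19) / 446709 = 11.32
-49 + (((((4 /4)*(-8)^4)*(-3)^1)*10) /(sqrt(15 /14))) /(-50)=2325.27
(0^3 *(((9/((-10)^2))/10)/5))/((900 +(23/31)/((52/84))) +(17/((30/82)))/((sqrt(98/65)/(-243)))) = 0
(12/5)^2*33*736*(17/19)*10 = 118914048/95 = 1251726.82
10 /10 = 1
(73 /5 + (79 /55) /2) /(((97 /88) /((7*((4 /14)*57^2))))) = 90302.10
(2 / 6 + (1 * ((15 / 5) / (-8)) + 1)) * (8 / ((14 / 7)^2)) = 23 / 12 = 1.92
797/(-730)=-797/730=-1.09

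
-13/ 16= -0.81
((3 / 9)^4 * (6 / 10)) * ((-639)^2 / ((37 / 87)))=1315701 / 185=7111.90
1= 1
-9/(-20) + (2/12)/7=199/420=0.47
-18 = -18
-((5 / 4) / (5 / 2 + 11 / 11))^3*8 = -125 / 343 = -0.36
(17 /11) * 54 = 918 /11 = 83.45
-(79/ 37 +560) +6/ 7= -145371/ 259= -561.28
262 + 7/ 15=3937/ 15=262.47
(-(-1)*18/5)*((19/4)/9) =19/10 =1.90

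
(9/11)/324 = 1/396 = 0.00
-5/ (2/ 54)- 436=-571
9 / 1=9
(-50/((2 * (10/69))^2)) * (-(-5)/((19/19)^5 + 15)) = -185.98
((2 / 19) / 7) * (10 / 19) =20 / 2527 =0.01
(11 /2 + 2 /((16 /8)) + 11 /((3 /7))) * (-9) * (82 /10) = -23739 /10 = -2373.90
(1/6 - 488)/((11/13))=-38051/66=-576.53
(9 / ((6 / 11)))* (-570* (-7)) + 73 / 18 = 1185103 / 18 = 65839.06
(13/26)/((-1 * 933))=-1/1866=-0.00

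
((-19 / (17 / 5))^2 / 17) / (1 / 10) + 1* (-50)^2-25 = 12249925 / 4913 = 2493.37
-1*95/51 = -95/51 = -1.86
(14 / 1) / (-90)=-7 / 45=-0.16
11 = 11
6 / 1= 6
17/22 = 0.77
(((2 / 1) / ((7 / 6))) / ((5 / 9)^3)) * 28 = 34992 / 125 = 279.94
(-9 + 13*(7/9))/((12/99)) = 55/6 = 9.17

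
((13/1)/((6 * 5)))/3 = 13/90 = 0.14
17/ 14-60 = -823/ 14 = -58.79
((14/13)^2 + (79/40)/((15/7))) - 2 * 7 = -1208543/101400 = -11.92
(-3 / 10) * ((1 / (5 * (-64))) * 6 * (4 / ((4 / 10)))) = 9 / 160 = 0.06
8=8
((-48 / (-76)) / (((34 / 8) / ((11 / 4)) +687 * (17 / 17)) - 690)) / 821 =-33 / 62396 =-0.00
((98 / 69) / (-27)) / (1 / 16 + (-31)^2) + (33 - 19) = 401061346 / 28647351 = 14.00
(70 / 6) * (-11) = -128.33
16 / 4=4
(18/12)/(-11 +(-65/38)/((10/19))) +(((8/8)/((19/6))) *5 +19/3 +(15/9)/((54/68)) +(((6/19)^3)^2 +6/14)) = 275695507820/26675014527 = 10.34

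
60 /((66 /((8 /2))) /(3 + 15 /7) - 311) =-1440 /7387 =-0.19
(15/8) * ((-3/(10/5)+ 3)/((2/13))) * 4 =585/8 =73.12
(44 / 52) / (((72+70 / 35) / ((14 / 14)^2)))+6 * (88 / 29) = 508255 / 27898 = 18.22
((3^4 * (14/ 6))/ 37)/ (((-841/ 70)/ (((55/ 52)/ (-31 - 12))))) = 363825/ 34788806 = 0.01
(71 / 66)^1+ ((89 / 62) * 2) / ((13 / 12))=99101 / 26598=3.73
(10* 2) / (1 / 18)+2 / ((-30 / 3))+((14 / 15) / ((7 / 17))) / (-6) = 16174 / 45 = 359.42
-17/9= -1.89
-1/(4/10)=-5/2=-2.50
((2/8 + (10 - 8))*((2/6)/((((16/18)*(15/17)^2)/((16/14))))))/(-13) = -867/9100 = -0.10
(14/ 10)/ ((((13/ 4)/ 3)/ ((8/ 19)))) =0.54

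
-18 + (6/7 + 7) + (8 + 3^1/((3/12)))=69/7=9.86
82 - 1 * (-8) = 90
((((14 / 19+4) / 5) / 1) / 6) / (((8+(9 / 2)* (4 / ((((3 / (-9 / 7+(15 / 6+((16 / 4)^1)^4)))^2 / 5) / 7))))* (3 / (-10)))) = -140 / 1231886223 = -0.00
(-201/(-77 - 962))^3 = 8120601/1121622319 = 0.01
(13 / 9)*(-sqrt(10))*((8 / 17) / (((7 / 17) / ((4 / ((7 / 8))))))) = -3328*sqrt(10) / 441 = -23.86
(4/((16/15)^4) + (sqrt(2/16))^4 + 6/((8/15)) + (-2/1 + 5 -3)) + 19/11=2898507/180224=16.08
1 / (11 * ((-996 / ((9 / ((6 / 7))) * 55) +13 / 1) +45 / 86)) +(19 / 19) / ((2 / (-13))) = -5072443 / 781302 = -6.49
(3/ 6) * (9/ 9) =1/ 2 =0.50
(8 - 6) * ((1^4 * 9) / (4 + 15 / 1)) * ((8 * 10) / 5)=288 / 19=15.16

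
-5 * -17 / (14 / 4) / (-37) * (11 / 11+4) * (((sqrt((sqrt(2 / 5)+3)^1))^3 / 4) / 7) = -17 * sqrt(5) * (sqrt(10)+15)^(3 / 2) / 3626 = -0.81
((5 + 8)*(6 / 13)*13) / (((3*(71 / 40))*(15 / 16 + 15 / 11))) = 36608 / 5751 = 6.37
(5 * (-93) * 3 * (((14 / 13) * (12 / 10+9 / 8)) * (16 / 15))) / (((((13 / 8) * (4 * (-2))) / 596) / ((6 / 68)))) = 216501768 / 14365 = 15071.48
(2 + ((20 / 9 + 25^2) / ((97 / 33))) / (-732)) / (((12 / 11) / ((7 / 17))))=28022533 / 43454448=0.64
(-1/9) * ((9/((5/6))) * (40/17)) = -48/17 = -2.82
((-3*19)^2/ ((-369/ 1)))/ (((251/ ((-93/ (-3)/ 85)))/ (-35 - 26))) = 682651/ 874735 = 0.78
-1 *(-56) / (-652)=-14 / 163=-0.09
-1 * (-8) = 8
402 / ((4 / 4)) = 402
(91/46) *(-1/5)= -91/230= -0.40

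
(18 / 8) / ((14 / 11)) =99 / 56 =1.77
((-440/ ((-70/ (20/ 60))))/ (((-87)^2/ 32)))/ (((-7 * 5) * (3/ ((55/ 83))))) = -15488/ 277048107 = -0.00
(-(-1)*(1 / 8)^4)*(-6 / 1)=-3 / 2048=-0.00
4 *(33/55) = 12/5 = 2.40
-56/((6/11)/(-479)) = 147532/3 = 49177.33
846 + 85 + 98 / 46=21462 / 23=933.13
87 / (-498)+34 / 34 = 137 / 166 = 0.83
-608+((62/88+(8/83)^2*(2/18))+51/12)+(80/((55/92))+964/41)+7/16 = -445.28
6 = 6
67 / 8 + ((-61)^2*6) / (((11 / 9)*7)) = 1612631 / 616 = 2617.91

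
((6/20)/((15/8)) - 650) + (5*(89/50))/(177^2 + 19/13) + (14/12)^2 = -118855233823/183283200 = -648.48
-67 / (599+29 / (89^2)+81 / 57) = -10083433 / 90363319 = -0.11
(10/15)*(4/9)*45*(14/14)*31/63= 1240/189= 6.56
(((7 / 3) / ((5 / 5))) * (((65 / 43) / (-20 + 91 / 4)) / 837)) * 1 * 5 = 0.01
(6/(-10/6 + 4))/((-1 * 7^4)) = -18/16807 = -0.00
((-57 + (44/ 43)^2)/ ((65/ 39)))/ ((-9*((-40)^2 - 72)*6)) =103457/ 254274480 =0.00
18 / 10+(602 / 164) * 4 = 3379 / 205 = 16.48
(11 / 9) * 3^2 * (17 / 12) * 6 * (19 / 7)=3553 / 14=253.79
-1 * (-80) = 80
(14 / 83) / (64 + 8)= 7 / 2988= 0.00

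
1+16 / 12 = 7 / 3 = 2.33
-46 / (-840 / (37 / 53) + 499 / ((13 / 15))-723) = 11063 / 324789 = 0.03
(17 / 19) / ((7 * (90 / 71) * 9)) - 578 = -62266733 / 107730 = -577.99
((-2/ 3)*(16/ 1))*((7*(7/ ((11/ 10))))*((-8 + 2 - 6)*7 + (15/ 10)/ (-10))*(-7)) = -279888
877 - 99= 778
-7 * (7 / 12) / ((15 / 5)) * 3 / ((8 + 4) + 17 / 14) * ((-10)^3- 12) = 173558 / 555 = 312.72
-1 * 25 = -25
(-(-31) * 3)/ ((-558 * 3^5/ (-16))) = 0.01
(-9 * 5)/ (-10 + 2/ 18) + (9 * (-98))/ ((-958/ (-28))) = -904977/ 42631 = -21.23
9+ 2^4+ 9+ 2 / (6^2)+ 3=667 / 18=37.06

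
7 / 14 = 1 / 2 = 0.50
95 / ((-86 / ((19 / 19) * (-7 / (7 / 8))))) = 380 / 43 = 8.84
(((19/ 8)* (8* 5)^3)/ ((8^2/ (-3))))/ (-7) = 7125/ 7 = 1017.86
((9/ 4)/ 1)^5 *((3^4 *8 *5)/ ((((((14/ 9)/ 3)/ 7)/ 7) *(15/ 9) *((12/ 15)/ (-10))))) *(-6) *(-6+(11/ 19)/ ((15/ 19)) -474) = -97480806339735/ 256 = -380784399764.59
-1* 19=-19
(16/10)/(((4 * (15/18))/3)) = 36/25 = 1.44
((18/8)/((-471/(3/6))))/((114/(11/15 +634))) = -9521/715920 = -0.01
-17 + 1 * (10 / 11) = -177 / 11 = -16.09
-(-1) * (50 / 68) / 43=25 / 1462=0.02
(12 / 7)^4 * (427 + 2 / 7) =62021376 / 16807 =3690.21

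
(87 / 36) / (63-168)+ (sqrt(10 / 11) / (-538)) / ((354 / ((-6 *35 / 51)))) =-29 / 1260+ 35 *sqrt(110) / 17807262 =-0.02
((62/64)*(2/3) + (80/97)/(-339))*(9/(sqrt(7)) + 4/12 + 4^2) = 1015533*sqrt(7)/1227632 + 5529013/526128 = 12.70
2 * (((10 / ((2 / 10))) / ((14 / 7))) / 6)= 25 / 3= 8.33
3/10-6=-57/10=-5.70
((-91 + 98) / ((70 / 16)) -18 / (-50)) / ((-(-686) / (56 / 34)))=2 / 425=0.00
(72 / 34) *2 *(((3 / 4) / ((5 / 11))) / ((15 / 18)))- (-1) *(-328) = -135836 / 425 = -319.61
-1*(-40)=40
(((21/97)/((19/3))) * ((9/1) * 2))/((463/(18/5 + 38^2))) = 8207892/4266545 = 1.92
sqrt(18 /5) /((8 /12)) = 9 * sqrt(10) /10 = 2.85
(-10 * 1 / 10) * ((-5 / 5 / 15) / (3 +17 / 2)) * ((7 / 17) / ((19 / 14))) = 196 / 111435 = 0.00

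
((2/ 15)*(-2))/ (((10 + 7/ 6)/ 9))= -72/ 335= -0.21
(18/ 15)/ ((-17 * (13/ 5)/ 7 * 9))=-14/ 663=-0.02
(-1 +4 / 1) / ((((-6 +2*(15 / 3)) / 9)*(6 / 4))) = 9 / 2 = 4.50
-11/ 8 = -1.38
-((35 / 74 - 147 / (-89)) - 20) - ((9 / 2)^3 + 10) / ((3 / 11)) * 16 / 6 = -57549271 / 59274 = -970.90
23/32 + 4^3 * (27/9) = 6167/32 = 192.72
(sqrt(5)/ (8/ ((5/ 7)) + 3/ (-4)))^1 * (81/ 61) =1620 * sqrt(5)/ 12749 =0.28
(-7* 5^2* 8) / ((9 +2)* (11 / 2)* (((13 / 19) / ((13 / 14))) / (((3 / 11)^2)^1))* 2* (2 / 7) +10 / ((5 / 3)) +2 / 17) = -1017450 / 253343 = -4.02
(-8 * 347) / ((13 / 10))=-27760 / 13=-2135.38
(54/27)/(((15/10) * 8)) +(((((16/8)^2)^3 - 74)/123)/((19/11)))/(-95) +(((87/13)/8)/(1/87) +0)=336858247/4617912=72.95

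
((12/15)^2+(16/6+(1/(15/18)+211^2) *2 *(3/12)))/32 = 3339661/4800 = 695.76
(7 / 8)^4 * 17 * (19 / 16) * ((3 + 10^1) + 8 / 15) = 157431169 / 983040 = 160.15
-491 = -491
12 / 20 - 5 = -22 / 5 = -4.40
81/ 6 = 13.50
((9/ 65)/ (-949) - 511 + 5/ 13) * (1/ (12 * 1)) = -31497319/ 740220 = -42.55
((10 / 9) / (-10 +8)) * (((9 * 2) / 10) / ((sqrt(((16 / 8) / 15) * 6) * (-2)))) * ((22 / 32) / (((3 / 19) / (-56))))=-136.31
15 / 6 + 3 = 11 / 2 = 5.50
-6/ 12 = -1/ 2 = -0.50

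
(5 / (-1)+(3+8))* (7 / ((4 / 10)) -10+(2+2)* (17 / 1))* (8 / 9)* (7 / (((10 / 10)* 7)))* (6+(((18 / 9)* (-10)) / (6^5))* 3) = 2412.89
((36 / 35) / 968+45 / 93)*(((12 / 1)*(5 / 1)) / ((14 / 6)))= 2291922 / 183799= 12.47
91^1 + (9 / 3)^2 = 100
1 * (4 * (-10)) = -40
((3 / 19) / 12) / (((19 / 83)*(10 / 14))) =581 / 7220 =0.08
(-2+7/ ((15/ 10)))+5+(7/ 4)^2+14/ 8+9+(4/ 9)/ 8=3101/ 144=21.53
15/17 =0.88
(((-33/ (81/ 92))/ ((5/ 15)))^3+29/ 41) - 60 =-42495555047/ 29889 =-1421779.08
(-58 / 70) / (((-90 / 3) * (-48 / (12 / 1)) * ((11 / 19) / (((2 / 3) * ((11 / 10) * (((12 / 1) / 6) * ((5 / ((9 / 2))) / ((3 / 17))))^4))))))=-7363211360 / 33480783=-219.92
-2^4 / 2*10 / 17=-80 / 17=-4.71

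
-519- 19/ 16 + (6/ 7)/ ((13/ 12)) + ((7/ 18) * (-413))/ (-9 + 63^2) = -210582296/ 405405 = -519.44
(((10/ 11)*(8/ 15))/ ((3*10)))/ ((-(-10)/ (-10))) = -8/ 495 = -0.02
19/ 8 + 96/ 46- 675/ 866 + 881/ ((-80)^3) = 18768378121/ 5099008000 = 3.68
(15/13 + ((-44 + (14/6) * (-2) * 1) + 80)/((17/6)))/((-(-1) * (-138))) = -2699/30498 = -0.09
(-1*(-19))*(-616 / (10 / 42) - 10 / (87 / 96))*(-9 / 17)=64423224 / 2465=26135.18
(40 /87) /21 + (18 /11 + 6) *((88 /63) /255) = 9896 /155295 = 0.06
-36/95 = -0.38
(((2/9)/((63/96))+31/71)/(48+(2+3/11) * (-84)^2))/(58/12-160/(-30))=0.00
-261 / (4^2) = -261 / 16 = -16.31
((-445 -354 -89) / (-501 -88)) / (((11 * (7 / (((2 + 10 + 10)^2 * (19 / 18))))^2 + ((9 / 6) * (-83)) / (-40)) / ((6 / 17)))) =3593061120 / 21031101251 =0.17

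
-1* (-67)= 67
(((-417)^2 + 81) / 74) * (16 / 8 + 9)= 956835 / 37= 25860.41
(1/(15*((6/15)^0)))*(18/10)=0.12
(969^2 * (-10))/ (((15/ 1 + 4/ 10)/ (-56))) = 375584400/ 11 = 34144036.36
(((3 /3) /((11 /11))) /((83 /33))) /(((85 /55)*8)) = 363 /11288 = 0.03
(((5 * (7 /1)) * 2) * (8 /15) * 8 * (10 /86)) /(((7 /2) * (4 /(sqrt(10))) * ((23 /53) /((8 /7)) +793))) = 135680 * sqrt(10) /43394697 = 0.01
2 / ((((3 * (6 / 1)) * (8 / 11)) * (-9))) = -11 / 648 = -0.02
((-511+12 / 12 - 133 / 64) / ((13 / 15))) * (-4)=37815 / 16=2363.44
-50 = -50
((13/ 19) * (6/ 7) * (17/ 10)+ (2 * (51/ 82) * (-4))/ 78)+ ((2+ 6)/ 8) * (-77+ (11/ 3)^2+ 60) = -8365319/ 3190005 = -2.62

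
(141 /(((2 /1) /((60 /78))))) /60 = 47 /52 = 0.90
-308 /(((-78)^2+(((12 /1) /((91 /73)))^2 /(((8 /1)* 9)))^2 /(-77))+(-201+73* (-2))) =-1626323775076 /30292806853825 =-0.05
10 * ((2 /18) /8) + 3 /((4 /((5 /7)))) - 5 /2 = -115 /63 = -1.83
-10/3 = -3.33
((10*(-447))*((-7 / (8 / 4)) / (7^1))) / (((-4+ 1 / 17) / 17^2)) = -10980555 / 67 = -163888.88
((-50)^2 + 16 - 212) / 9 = 256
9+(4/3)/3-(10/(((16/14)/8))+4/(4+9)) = -7121/117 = -60.86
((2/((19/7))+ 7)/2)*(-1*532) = -2058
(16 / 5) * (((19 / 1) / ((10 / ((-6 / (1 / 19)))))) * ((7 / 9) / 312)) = -5054 / 2925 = -1.73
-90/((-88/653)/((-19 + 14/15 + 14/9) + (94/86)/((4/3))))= -7209773/688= -10479.32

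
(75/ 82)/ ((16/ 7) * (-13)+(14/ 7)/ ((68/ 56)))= -1785/ 54776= -0.03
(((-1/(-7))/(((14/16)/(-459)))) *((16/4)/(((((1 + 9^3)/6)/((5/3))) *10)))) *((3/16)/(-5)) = 1377/89425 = 0.02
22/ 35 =0.63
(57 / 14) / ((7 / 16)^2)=7296 / 343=21.27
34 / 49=0.69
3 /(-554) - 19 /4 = -4.76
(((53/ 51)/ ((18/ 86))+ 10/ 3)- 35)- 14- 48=-40714/ 459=-88.70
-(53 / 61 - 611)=37218 / 61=610.13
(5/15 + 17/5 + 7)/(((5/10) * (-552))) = -7/180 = -0.04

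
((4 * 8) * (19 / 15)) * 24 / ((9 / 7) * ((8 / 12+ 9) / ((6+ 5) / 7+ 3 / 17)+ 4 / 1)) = 79.39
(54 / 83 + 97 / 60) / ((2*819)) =1613 / 1165320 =0.00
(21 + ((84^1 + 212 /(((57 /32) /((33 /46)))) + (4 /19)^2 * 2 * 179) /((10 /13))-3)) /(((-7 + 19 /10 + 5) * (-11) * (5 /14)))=300862128 /456665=658.82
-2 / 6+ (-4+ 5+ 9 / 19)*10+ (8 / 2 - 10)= 479 / 57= 8.40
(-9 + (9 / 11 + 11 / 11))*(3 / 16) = -1.35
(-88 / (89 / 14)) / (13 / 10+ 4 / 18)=-110880 / 12193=-9.09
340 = 340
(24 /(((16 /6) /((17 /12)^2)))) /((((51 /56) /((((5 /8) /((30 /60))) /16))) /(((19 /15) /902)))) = 2261 /1039104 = 0.00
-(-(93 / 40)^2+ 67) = -98551 / 1600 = -61.59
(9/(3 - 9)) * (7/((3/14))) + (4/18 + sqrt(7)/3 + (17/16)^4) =-28018615/589824 + sqrt(7)/3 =-46.62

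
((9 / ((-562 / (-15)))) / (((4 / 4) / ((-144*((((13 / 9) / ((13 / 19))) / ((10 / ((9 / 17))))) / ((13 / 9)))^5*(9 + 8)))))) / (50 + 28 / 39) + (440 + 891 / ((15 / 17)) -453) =3304073698800731314621 / 3314680783897145000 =996.80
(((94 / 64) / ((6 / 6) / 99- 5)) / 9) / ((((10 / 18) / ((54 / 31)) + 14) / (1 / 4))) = -125631 / 220015744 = -0.00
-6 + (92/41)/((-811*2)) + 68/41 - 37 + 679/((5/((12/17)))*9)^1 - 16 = -395900569/8479005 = -46.69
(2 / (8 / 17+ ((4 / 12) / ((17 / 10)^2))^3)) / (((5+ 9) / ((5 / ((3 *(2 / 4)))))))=1086190605 / 1076911892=1.01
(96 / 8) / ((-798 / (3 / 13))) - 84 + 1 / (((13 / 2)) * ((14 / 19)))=-83.79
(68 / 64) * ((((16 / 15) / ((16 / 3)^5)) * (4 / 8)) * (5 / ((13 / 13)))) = 1377 / 2097152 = 0.00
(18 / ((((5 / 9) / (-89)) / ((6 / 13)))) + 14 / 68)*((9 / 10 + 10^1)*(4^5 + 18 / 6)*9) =-227910376683 / 1700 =-134064927.46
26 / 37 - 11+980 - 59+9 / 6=67503 / 74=912.20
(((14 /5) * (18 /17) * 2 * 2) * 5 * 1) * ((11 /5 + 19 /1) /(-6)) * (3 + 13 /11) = -819168 /935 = -876.12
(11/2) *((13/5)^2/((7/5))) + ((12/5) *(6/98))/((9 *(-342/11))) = 2225179/83790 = 26.56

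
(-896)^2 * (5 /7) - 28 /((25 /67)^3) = 8951578636 /15625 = 572901.03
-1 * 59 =-59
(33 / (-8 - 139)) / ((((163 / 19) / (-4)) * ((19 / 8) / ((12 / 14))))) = 2112 / 55909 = 0.04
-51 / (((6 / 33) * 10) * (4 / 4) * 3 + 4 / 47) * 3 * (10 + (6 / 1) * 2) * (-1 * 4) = 870111 / 358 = 2430.48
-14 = -14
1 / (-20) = -1 / 20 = -0.05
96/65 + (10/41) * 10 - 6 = -5554/2665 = -2.08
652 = 652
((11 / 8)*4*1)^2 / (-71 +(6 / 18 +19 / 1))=-0.59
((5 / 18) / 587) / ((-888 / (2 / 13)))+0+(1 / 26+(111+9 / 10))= 34133927879 / 304934760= 111.94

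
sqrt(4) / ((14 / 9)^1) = 9 / 7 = 1.29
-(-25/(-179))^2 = -625/32041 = -0.02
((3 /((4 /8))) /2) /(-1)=-3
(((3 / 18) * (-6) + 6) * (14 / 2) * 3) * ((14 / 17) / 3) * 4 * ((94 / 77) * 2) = 52640 / 187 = 281.50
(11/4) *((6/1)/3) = 11/2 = 5.50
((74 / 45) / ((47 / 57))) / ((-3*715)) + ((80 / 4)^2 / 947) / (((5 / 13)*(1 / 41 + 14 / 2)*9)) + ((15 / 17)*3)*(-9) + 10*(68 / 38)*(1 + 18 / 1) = 138560661945383 / 438215584950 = 316.19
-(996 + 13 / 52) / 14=-3985 / 56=-71.16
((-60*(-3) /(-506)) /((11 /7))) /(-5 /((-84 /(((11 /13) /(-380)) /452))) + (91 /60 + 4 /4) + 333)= -118164009600 /175134607831271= -0.00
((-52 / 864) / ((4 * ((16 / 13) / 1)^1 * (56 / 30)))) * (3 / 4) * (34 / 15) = -2873 / 258048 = -0.01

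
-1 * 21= -21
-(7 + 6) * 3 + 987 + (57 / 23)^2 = 504741 / 529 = 954.14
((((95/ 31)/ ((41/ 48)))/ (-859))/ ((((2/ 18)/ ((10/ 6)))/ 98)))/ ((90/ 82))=-148960/ 26629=-5.59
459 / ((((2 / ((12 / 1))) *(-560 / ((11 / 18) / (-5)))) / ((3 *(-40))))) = -5049 / 70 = -72.13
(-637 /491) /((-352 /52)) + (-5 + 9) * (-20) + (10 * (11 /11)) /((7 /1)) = -23706433 /302456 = -78.38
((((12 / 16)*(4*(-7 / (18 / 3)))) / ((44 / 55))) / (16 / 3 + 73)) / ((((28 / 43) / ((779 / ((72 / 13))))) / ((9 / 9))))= -435461 / 36096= -12.06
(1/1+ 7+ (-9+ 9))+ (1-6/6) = 8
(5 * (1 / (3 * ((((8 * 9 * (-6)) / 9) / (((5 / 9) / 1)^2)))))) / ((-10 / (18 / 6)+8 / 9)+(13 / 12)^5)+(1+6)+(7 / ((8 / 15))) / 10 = 94676237 / 11374224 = 8.32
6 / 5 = 1.20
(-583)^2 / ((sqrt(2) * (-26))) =-339889 * sqrt(2) / 52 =-9243.76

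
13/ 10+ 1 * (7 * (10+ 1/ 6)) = 1087/ 15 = 72.47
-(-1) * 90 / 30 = 3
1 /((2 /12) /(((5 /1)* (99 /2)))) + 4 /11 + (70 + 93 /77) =10896 /7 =1556.57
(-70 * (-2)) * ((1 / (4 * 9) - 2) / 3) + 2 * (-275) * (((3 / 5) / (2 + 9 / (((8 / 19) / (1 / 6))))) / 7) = -1690715 / 16821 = -100.51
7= 7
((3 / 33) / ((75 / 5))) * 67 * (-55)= -67 / 3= -22.33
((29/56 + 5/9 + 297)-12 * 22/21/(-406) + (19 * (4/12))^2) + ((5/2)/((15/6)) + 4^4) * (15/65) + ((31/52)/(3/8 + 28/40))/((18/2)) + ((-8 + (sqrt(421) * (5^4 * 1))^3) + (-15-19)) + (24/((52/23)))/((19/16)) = 30470167447/83588904 + 102783203125 * sqrt(421) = 2108935006852.71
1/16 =0.06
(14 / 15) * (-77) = -1078 / 15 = -71.87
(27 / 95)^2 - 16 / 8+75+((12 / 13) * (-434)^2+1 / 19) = 173940.21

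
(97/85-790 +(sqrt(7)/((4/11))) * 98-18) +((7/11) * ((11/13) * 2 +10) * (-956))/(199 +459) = -467122103/571285 +539 * sqrt(7)/2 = -104.64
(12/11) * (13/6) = 26/11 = 2.36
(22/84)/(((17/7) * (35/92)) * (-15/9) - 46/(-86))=-0.26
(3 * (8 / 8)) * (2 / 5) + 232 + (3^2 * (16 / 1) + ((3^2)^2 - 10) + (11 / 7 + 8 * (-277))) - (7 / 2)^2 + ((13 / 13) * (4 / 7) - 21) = -251847 / 140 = -1798.91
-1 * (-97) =97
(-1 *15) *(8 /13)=-120 /13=-9.23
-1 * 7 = -7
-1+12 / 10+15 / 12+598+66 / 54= 108121 / 180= 600.67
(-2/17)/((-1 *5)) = 2/85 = 0.02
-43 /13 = -3.31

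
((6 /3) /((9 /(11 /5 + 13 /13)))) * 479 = 15328 /45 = 340.62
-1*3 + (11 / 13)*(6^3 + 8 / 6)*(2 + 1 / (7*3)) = 305939 / 819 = 373.55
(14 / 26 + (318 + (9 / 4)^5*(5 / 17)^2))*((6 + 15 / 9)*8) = 28627223723 / 1442688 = 19842.98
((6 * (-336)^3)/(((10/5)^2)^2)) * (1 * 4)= -56899584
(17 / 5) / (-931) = -17 / 4655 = -0.00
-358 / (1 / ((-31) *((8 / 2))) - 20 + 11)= 39.74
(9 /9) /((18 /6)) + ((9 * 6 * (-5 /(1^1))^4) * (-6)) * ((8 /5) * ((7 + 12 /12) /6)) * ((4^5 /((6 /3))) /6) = -110591999 /3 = -36863999.67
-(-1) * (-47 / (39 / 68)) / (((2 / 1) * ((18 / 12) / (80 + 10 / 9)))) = -2333080 / 1053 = -2215.65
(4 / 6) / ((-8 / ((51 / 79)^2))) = -867 / 24964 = -0.03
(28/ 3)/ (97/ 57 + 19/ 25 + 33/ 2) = 26600/ 54041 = 0.49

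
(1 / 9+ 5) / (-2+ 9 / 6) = -92 / 9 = -10.22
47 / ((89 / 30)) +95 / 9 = 21145 / 801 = 26.40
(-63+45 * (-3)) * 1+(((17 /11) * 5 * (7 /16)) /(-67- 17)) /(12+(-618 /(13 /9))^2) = -198.00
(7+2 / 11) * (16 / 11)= 1264 / 121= 10.45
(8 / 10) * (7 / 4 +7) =7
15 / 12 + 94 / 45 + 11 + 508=94021 / 180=522.34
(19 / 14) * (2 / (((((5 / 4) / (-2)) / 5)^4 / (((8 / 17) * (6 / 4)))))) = 933888 / 119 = 7847.80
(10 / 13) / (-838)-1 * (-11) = 59912 / 5447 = 11.00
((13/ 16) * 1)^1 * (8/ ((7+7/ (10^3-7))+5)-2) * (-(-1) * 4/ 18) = -103363/ 429228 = -0.24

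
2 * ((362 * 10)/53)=7240/53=136.60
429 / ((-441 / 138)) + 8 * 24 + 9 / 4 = 11761 / 196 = 60.01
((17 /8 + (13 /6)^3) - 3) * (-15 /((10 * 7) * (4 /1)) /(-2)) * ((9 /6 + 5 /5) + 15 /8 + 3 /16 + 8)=16817 /5376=3.13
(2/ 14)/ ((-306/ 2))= -1/ 1071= -0.00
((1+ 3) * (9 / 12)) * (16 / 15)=16 / 5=3.20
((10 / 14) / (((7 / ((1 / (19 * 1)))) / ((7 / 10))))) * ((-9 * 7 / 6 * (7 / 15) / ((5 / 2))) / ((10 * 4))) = -7 / 38000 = -0.00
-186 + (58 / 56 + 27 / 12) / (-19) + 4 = -182.17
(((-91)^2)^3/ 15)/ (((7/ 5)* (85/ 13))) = 1054614325219/ 255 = 4135742451.84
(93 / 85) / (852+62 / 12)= 558 / 437155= 0.00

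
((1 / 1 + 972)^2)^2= 896295799441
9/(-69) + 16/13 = 329/299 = 1.10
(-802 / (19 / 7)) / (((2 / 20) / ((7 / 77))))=-56140 / 209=-268.61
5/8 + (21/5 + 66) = 70.82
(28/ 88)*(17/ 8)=119/ 176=0.68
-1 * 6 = -6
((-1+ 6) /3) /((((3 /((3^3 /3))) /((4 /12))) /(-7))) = -35 /3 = -11.67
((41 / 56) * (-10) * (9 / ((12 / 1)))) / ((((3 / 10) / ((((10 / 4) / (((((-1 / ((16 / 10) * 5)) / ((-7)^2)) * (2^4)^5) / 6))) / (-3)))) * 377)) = -35875 / 395313152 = -0.00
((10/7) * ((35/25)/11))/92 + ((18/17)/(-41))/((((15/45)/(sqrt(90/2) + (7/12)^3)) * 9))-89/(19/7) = -31639549393/964937952-18 * sqrt(5)/697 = -32.85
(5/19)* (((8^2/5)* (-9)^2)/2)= 2592/19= 136.42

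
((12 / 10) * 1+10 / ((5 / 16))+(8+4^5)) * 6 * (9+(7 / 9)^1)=937376 / 15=62491.73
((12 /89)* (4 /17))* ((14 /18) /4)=28 /4539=0.01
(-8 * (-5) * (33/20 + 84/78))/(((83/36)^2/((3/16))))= 344574/89557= 3.85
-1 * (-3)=3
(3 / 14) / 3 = 1 / 14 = 0.07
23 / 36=0.64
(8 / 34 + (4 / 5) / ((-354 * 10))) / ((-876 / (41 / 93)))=-0.00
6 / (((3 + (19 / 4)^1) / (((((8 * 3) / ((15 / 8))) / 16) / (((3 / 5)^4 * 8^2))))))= 125 / 1674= 0.07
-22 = -22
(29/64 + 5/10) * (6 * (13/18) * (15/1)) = 3965/64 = 61.95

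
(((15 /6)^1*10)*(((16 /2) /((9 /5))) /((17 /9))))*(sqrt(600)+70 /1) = 10000*sqrt(6) /17+70000 /17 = 5558.52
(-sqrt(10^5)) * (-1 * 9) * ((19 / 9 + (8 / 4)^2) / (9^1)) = 5500 * sqrt(10) / 9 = 1932.50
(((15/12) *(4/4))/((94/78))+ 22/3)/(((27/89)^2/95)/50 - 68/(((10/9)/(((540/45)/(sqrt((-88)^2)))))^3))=-472841595924500/7099471048077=-66.60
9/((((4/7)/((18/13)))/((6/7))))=243/13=18.69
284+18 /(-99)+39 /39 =3133 /11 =284.82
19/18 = 1.06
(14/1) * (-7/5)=-19.60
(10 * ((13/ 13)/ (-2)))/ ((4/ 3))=-15/ 4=-3.75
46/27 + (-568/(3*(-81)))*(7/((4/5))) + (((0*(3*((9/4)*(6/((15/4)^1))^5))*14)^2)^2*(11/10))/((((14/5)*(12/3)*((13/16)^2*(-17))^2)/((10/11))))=5384/243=22.16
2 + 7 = 9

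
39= 39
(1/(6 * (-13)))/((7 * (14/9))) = -3/2548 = -0.00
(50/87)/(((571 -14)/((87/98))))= 25/27293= 0.00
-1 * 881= -881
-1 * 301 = -301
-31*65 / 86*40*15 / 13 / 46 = -23250 / 989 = -23.51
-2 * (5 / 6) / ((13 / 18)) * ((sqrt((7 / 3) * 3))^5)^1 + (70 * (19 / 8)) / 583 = -298.89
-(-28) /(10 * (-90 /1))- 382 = -85957 /225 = -382.03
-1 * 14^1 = -14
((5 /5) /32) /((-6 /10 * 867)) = -5 /83232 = -0.00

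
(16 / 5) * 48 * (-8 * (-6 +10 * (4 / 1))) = -208896 / 5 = -41779.20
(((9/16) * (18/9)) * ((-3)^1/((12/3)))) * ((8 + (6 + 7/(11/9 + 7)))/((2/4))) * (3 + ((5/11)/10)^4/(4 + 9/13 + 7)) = -3169692085077/42158583808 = -75.18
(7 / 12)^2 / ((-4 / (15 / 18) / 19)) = -1.35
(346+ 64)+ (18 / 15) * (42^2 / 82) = 89342 / 205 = 435.81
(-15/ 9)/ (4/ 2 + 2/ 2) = -5/ 9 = -0.56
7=7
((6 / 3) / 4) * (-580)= -290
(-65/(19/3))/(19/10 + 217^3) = -1950/1941479831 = -0.00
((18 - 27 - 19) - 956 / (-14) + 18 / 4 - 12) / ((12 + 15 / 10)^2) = 34 / 189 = 0.18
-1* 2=-2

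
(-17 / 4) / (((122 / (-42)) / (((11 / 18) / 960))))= 1309 / 1405440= 0.00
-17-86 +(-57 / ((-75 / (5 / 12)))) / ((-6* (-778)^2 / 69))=-7481310677 / 72634080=-103.00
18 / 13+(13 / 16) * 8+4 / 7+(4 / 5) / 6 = 23449 / 2730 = 8.59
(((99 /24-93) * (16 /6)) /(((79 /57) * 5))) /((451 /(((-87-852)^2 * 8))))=-1206194328 /2255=-534897.71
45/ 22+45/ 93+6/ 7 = 16167/ 4774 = 3.39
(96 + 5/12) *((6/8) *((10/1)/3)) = 5785/24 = 241.04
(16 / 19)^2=256 / 361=0.71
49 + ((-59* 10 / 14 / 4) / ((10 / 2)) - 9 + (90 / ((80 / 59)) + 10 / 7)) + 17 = 122.70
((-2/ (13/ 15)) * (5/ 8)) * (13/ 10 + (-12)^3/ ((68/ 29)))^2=-46919260443/ 60112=-780530.68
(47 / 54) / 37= 47 / 1998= 0.02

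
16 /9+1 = 25 /9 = 2.78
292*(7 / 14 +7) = 2190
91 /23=3.96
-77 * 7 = -539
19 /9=2.11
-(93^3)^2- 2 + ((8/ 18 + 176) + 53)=-5822911648994/ 9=-646990183221.56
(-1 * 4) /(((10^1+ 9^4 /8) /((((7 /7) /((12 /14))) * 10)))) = -1120 /19923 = -0.06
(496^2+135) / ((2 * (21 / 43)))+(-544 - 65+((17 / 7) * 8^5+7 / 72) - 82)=23824819 / 72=330900.26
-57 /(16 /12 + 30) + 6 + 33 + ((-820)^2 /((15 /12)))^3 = 14631233082294275495 /94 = 155651415769088037.18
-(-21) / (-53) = -21 / 53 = -0.40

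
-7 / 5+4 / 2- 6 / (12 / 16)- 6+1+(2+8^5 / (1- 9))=-20532 / 5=-4106.40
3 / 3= 1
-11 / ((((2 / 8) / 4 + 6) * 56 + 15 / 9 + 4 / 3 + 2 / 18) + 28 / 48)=-396 / 12355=-0.03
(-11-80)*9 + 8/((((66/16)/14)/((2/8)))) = -26803/33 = -812.21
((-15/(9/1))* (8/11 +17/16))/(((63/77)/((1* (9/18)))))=-175/96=-1.82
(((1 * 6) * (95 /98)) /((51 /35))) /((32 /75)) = 35625 /3808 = 9.36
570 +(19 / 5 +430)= 5019 / 5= 1003.80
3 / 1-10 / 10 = 2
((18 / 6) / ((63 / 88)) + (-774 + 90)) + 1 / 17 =-679.75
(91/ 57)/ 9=91/ 513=0.18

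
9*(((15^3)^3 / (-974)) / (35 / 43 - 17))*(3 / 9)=1653064453125 / 225968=7315480.30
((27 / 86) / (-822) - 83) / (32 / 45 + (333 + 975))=-88011945 / 1387731088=-0.06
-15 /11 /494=-15 /5434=-0.00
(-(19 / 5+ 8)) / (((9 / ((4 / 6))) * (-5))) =118 / 675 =0.17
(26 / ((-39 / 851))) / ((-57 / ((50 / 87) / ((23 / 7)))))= 25900 / 14877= 1.74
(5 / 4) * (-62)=-155 / 2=-77.50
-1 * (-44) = 44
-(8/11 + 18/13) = -302/143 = -2.11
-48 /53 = -0.91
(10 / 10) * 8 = 8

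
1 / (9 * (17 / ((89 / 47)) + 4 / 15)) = 445 / 37023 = 0.01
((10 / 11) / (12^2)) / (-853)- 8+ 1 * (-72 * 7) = -345894917 / 675576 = -512.00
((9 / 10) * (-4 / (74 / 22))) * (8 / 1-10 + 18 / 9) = 0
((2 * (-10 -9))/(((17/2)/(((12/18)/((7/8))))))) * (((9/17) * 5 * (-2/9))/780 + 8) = -6449056/236691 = -27.25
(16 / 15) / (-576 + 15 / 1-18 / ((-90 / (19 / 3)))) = -0.00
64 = 64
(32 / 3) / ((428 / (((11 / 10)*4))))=176 / 1605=0.11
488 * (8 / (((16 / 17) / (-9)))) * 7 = -261324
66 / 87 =22 / 29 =0.76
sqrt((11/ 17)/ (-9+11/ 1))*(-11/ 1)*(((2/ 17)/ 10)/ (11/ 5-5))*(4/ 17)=0.01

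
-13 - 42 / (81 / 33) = -271 / 9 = -30.11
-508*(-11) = 5588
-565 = -565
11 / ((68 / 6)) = 33 / 34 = 0.97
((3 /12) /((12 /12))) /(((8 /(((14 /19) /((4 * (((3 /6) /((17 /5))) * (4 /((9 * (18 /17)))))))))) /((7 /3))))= 1323 /6080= 0.22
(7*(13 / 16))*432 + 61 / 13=32002 / 13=2461.69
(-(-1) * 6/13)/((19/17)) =102/247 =0.41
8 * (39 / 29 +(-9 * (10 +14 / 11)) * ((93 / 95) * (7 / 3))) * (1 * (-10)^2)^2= -111715728000 / 6061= -18431897.05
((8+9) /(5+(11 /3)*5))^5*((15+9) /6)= 345025251 /420175000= 0.82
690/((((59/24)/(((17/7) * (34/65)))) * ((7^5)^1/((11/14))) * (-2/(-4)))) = 21057696/631657481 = 0.03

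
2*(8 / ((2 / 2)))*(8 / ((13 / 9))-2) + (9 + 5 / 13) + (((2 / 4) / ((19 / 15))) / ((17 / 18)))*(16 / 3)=22038 / 323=68.23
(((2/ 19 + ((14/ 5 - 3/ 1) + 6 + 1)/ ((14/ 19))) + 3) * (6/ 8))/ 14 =12303/ 18620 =0.66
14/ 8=7/ 4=1.75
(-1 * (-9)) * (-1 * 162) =-1458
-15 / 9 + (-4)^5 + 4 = -3065 / 3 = -1021.67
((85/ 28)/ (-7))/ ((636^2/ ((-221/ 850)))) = 221/ 792812160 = 0.00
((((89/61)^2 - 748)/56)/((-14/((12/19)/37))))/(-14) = -438219/377785688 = -0.00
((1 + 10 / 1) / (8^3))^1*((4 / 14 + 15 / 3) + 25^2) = 12133 / 896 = 13.54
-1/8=-0.12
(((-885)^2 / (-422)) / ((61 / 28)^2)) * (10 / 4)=-767560500 / 785131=-977.62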